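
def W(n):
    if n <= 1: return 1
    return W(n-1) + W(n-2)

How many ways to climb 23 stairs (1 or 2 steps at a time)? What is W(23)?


Building up from base cases:
W(0) = 1
W(1) = 1
W(2) = W(1) + W(0) = 1 + 1 = 2
W(3) = W(2) + W(1) = 2 + 1 = 3
W(4) = W(3) + W(2) = 3 + 2 = 5
W(5) = W(4) + W(3) = 5 + 3 = 8
W(6) = W(5) + W(4) = 8 + 5 = 13
W(7) = W(6) + W(5) = 13 + 8 = 21
W(8) = W(7) + W(6) = 21 + 13 = 34
W(9) = W(8) + W(7) = 34 + 21 = 55
W(10) = W(9) + W(8) = 55 + 34 = 89
W(11) = W(10) + W(9) = 89 + 55 = 144
W(12) = W(11) + W(10) = 144 + 89 = 233
W(13) = W(12) + W(11) = 233 + 144 = 377
W(14) = W(13) + W(12) = 377 + 233 = 610
W(15) = W(14) + W(13) = 610 + 377 = 987
W(16) = W(15) + W(14) = 987 + 610 = 1597
W(17) = W(16) + W(15) = 1597 + 987 = 2584
W(18) = W(17) + W(16) = 2584 + 1597 = 4181
W(19) = W(18) + W(17) = 4181 + 2584 = 6765
W(20) = W(19) + W(18) = 6765 + 4181 = 10946
W(21) = W(20) + W(19) = 10946 + 6765 = 17711
W(22) = W(21) + W(20) = 17711 + 10946 = 28657
W(23) = W(22) + W(21) = 28657 + 17711 = 46368

46368


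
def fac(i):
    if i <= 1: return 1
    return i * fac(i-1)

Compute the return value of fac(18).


fac(18)
= 18 * fac(17)
= 18 * 17 * fac(16)
= 18 * 17 * 16 * fac(15)
= 18 * 17 * 16 * 15 * fac(14)
= 18 * 17 * 16 * 15 * 14 * fac(13)
= 18 * 17 * 16 * 15 * 14 * 13 * fac(12)
= 18 * 17 * 16 * 15 * 14 * 13 * 12 * fac(11)
= 18 * 17 * 16 * 15 * 14 * 13 * 12 * 11 * fac(10)
= 18 * 17 * 16 * 15 * 14 * 13 * 12 * 11 * 10 * fac(9)
= 18 * 17 * 16 * 15 * 14 * 13 * 12 * 11 * 10 * 9 * fac(8)
= 18 * 17 * 16 * 15 * 14 * 13 * 12 * 11 * 10 * 9 * 8 * fac(7)
= 18 * 17 * 16 * 15 * 14 * 13 * 12 * 11 * 10 * 9 * 8 * 7 * fac(6)
= 18 * 17 * 16 * 15 * 14 * 13 * 12 * 11 * 10 * 9 * 8 * 7 * 6 * fac(5)
= 18 * 17 * 16 * 15 * 14 * 13 * 12 * 11 * 10 * 9 * 8 * 7 * 6 * 5 * fac(4)
= 18 * 17 * 16 * 15 * 14 * 13 * 12 * 11 * 10 * 9 * 8 * 7 * 6 * 5 * 4 * fac(3)
= 18 * 17 * 16 * 15 * 14 * 13 * 12 * 11 * 10 * 9 * 8 * 7 * 6 * 5 * 4 * 3 * fac(2)
= 18 * 17 * 16 * 15 * 14 * 13 * 12 * 11 * 10 * 9 * 8 * 7 * 6 * 5 * 4 * 3 * 2 * fac(1)
= 18 * 17 * 16 * 15 * 14 * 13 * 12 * 11 * 10 * 9 * 8 * 7 * 6 * 5 * 4 * 3 * 2 * 1
= 6402373705728000

6402373705728000


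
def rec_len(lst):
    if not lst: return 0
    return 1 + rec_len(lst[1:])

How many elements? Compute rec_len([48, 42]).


rec_len([48, 42]) = 1 + rec_len([42])
rec_len([42]) = 1 + rec_len([])
rec_len([]) = 0  (base case)
Unwinding: 1 + 1 + 0 = 2

2


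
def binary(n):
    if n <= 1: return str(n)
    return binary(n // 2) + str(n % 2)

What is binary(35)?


binary(35) = binary(17) + '1'
binary(17) = binary(8) + '1'
binary(8) = binary(4) + '0'
binary(4) = binary(2) + '0'
binary(2) = binary(1) + '0'
binary(1) = '1'  (base case)
Concatenating: '1' + '0' + '0' + '0' + '1' + '1' = '100011'

100011


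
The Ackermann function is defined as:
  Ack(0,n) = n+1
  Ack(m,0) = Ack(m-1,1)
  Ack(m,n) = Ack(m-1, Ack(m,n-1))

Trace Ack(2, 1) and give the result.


Ack(2, 1) = Ack(1, Ack(2, 0))
  Ack(2, 0) = Ack(1, 1)
    Ack(1, 1) = Ack(0, Ack(1, 0))
      Ack(1, 0) = Ack(0, 1)
        Ack(0, 1) = 2
      = Ack(0, 2)
      Ack(0, 2) = 3
  = Ack(1, 3)
  Ack(1, 3) = Ack(0, Ack(1, 2))
    Ack(1, 2) = Ack(0, Ack(1, 1))
      Ack(1, 1) = Ack(0, Ack(1, 0))
        Ack(1, 0) = Ack(0, 1)
          Ack(0, 1) = 2
        = Ack(0, 2)
        Ack(0, 2) = 3
      = Ack(0, 3)
      Ack(0, 3) = 4
    = Ack(0, 4)
    Ack(0, 4) = 5
Result: Ack(2, 1) = 5

5


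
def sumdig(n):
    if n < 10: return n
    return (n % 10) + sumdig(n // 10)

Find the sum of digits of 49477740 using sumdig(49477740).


sumdig(49477740) = 0 + sumdig(4947774)
sumdig(4947774) = 4 + sumdig(494777)
sumdig(494777) = 7 + sumdig(49477)
sumdig(49477) = 7 + sumdig(4947)
sumdig(4947) = 7 + sumdig(494)
sumdig(494) = 4 + sumdig(49)
sumdig(49) = 9 + sumdig(4)
sumdig(4) = 4  (base case)
Total: 0 + 4 + 7 + 7 + 7 + 4 + 9 + 4 = 42

42


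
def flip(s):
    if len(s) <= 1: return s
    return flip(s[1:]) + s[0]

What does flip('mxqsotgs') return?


flip('mxqsotgs') = flip('xqsotgs') + 'm'
flip('xqsotgs') = flip('qsotgs') + 'x'
flip('qsotgs') = flip('sotgs') + 'q'
flip('sotgs') = flip('otgs') + 's'
flip('otgs') = flip('tgs') + 'o'
flip('tgs') = flip('gs') + 't'
flip('gs') = flip('s') + 'g'
flip('s') = 's'  (base case)
Concatenating: 's' + 'g' + 't' + 'o' + 's' + 'q' + 'x' + 'm' = 'sgtosqxm'

sgtosqxm


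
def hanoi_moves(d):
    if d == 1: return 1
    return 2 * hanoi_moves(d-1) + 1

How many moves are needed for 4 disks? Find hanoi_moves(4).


hanoi_moves(4) = 2 * hanoi_moves(3) + 1
hanoi_moves(3) = 2 * hanoi_moves(2) + 1
hanoi_moves(2) = 2 * hanoi_moves(1) + 1
hanoi_moves(1) = 1  (base case)
hanoi_moves(2) = 2 * 1 + 1 = 3
hanoi_moves(3) = 2 * 3 + 1 = 7
hanoi_moves(4) = 2 * 7 + 1 = 15

15


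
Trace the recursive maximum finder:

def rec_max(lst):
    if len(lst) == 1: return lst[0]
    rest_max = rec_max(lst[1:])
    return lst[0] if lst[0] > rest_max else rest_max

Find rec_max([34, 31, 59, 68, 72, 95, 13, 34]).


rec_max([34, 31, 59, 68, 72, 95, 13, 34]): compare 34 with rec_max([31, 59, 68, 72, 95, 13, 34])
rec_max([31, 59, 68, 72, 95, 13, 34]): compare 31 with rec_max([59, 68, 72, 95, 13, 34])
rec_max([59, 68, 72, 95, 13, 34]): compare 59 with rec_max([68, 72, 95, 13, 34])
rec_max([68, 72, 95, 13, 34]): compare 68 with rec_max([72, 95, 13, 34])
rec_max([72, 95, 13, 34]): compare 72 with rec_max([95, 13, 34])
rec_max([95, 13, 34]): compare 95 with rec_max([13, 34])
rec_max([13, 34]): compare 13 with rec_max([34])
rec_max([34]) = 34  (base case)
Compare 13 with 34 -> 34
Compare 95 with 34 -> 95
Compare 72 with 95 -> 95
Compare 68 with 95 -> 95
Compare 59 with 95 -> 95
Compare 31 with 95 -> 95
Compare 34 with 95 -> 95

95


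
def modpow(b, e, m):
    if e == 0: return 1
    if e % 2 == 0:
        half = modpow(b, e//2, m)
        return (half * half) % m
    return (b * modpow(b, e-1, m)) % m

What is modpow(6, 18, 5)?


modpow(6, 18, 5): e is even, compute modpow(6, 9, 5)
  modpow(6, 9, 5): e is odd, compute modpow(6, 8, 5)
    modpow(6, 8, 5): e is even, compute modpow(6, 4, 5)
      modpow(6, 4, 5): e is even, compute modpow(6, 2, 5)
        modpow(6, 2, 5): e is even, compute modpow(6, 1, 5)
          modpow(6, 1, 5): e is odd, compute modpow(6, 0, 5)
          modpow(6, 0, 5) = 1
          (6 * 1) % 5 = 1
        half=1, (1*1) % 5 = 1
      half=1, (1*1) % 5 = 1
    half=1, (1*1) % 5 = 1
  (6 * 1) % 5 = 1
half=1, (1*1) % 5 = 1

1


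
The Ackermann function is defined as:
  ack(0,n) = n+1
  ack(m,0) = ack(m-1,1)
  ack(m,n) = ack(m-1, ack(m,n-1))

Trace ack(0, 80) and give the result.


ack(0, 80) = 81
Result: ack(0, 80) = 81

81


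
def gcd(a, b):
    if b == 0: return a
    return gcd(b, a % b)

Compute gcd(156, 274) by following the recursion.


gcd(156, 274) = gcd(274, 156)
gcd(274, 156) = gcd(156, 118)
gcd(156, 118) = gcd(118, 38)
gcd(118, 38) = gcd(38, 4)
gcd(38, 4) = gcd(4, 2)
gcd(4, 2) = gcd(2, 0)
gcd(2, 0) = 2  (base case)

2


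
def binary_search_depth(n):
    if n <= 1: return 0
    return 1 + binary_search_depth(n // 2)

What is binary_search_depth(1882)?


1882 / 2 = 941
941 / 2 = 470
470 / 2 = 235
235 / 2 = 117
117 / 2 = 58
58 / 2 = 29
29 / 2 = 14
14 / 2 = 7
7 / 2 = 3
3 / 2 = 1
Reached 1 after 10 halvings

10


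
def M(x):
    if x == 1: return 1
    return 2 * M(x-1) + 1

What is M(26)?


M(26) = 2 * M(25) + 1
M(25) = 2 * M(24) + 1
M(24) = 2 * M(23) + 1
M(23) = 2 * M(22) + 1
M(22) = 2 * M(21) + 1
M(21) = 2 * M(20) + 1
M(20) = 2 * M(19) + 1
M(19) = 2 * M(18) + 1
M(18) = 2 * M(17) + 1
M(17) = 2 * M(16) + 1
M(16) = 2 * M(15) + 1
M(15) = 2 * M(14) + 1
M(14) = 2 * M(13) + 1
M(13) = 2 * M(12) + 1
M(12) = 2 * M(11) + 1
M(11) = 2 * M(10) + 1
M(10) = 2 * M(9) + 1
M(9) = 2 * M(8) + 1
M(8) = 2 * M(7) + 1
M(7) = 2 * M(6) + 1
M(6) = 2 * M(5) + 1
M(5) = 2 * M(4) + 1
M(4) = 2 * M(3) + 1
M(3) = 2 * M(2) + 1
M(2) = 2 * M(1) + 1
M(1) = 1  (base case)
M(2) = 2 * 1 + 1 = 3
M(3) = 2 * 3 + 1 = 7
M(4) = 2 * 7 + 1 = 15
M(5) = 2 * 15 + 1 = 31
M(6) = 2 * 31 + 1 = 63
M(7) = 2 * 63 + 1 = 127
M(8) = 2 * 127 + 1 = 255
M(9) = 2 * 255 + 1 = 511
M(10) = 2 * 511 + 1 = 1023
M(11) = 2 * 1023 + 1 = 2047
M(12) = 2 * 2047 + 1 = 4095
M(13) = 2 * 4095 + 1 = 8191
M(14) = 2 * 8191 + 1 = 16383
M(15) = 2 * 16383 + 1 = 32767
M(16) = 2 * 32767 + 1 = 65535
M(17) = 2 * 65535 + 1 = 131071
M(18) = 2 * 131071 + 1 = 262143
M(19) = 2 * 262143 + 1 = 524287
M(20) = 2 * 524287 + 1 = 1048575
M(21) = 2 * 1048575 + 1 = 2097151
M(22) = 2 * 2097151 + 1 = 4194303
M(23) = 2 * 4194303 + 1 = 8388607
M(24) = 2 * 8388607 + 1 = 16777215
M(25) = 2 * 16777215 + 1 = 33554431
M(26) = 2 * 33554431 + 1 = 67108863

67108863


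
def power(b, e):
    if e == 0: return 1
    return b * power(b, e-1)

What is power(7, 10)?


power(7, 10)
= 7 * power(7, 9)
= 7 * 7 * power(7, 8)
= 7 * 7 * 7 * power(7, 7)
= 7 * 7 * 7 * 7 * power(7, 6)
= 7 * 7 * 7 * 7 * 7 * power(7, 5)
= 7 * 7 * 7 * 7 * 7 * 7 * power(7, 4)
= 7 * 7 * 7 * 7 * 7 * 7 * 7 * power(7, 3)
= 7 * 7 * 7 * 7 * 7 * 7 * 7 * 7 * power(7, 2)
= 7 * 7 * 7 * 7 * 7 * 7 * 7 * 7 * 7 * power(7, 1)
= 7 * 7 * 7 * 7 * 7 * 7 * 7 * 7 * 7 * 7 * power(7, 0)
= 7 * 7 * 7 * 7 * 7 * 7 * 7 * 7 * 7 * 7 * 1
= 282475249

282475249


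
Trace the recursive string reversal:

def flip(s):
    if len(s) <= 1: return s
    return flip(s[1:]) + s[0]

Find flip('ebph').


flip('ebph') = flip('bph') + 'e'
flip('bph') = flip('ph') + 'b'
flip('ph') = flip('h') + 'p'
flip('h') = 'h'  (base case)
Concatenating: 'h' + 'p' + 'b' + 'e' = 'hpbe'

hpbe


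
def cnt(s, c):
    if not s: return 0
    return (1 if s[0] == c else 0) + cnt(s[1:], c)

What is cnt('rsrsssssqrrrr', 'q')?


s[0]='r' != 'q' -> 0
s[0]='s' != 'q' -> 0
s[0]='r' != 'q' -> 0
s[0]='s' != 'q' -> 0
s[0]='s' != 'q' -> 0
s[0]='s' != 'q' -> 0
s[0]='s' != 'q' -> 0
s[0]='s' != 'q' -> 0
s[0]='q' == 'q' -> 1
s[0]='r' != 'q' -> 0
s[0]='r' != 'q' -> 0
s[0]='r' != 'q' -> 0
s[0]='r' != 'q' -> 0
Sum: 0 + 0 + 0 + 0 + 0 + 0 + 0 + 0 + 1 + 0 + 0 + 0 + 0 = 1

1


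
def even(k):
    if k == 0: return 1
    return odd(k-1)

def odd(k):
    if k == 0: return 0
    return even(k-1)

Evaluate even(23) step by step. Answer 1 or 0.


even(23) = odd(22)
odd(22) = even(21)
even(21) = odd(20)
odd(20) = even(19)
even(19) = odd(18)
odd(18) = even(17)
even(17) = odd(16)
odd(16) = even(15)
even(15) = odd(14)
odd(14) = even(13)
even(13) = odd(12)
odd(12) = even(11)
even(11) = odd(10)
odd(10) = even(9)
even(9) = odd(8)
odd(8) = even(7)
even(7) = odd(6)
odd(6) = even(5)
even(5) = odd(4)
odd(4) = even(3)
even(3) = odd(2)
odd(2) = even(1)
even(1) = odd(0)
odd(0) = 0  (base case)
Result: 0

0


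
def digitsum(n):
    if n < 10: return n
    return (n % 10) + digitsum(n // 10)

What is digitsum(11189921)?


digitsum(11189921) = 1 + digitsum(1118992)
digitsum(1118992) = 2 + digitsum(111899)
digitsum(111899) = 9 + digitsum(11189)
digitsum(11189) = 9 + digitsum(1118)
digitsum(1118) = 8 + digitsum(111)
digitsum(111) = 1 + digitsum(11)
digitsum(11) = 1 + digitsum(1)
digitsum(1) = 1  (base case)
Total: 1 + 2 + 9 + 9 + 8 + 1 + 1 + 1 = 32

32


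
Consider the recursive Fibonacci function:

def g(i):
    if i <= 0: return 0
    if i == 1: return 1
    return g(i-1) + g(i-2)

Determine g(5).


Computing g(5) bottom-up:
g(0) = 0
g(1) = 1
g(2) = g(1) + g(0) = 1 + 0 = 1
g(3) = g(2) + g(1) = 1 + 1 = 2
g(4) = g(3) + g(2) = 2 + 1 = 3
g(5) = g(4) + g(3) = 3 + 2 = 5

5


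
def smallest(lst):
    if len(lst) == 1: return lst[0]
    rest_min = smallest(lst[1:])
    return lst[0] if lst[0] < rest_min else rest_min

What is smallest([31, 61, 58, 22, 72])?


smallest([31, 61, 58, 22, 72]): compare 31 with smallest([61, 58, 22, 72])
smallest([61, 58, 22, 72]): compare 61 with smallest([58, 22, 72])
smallest([58, 22, 72]): compare 58 with smallest([22, 72])
smallest([22, 72]): compare 22 with smallest([72])
smallest([72]) = 72  (base case)
Compare 22 with 72 -> 22
Compare 58 with 22 -> 22
Compare 61 with 22 -> 22
Compare 31 with 22 -> 22

22


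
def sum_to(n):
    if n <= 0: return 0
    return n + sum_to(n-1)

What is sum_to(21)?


sum_to(21)
= 21 + 20 + 19 + 18 + 17 + 16 + 15 + 14 + 13 + 12 + 11 + 10 + 9 + 8 + 7 + 6 + 5 + 4 + 3 + 2 + 1 + sum_to(0)
= 21 + 20 + 19 + 18 + 17 + 16 + 15 + 14 + 13 + 12 + 11 + 10 + 9 + 8 + 7 + 6 + 5 + 4 + 3 + 2 + 1 + 0
= 231

231


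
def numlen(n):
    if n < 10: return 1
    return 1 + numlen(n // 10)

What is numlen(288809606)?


numlen(288809606) = 1 + numlen(28880960)
numlen(28880960) = 1 + numlen(2888096)
numlen(2888096) = 1 + numlen(288809)
numlen(288809) = 1 + numlen(28880)
numlen(28880) = 1 + numlen(2888)
numlen(2888) = 1 + numlen(288)
numlen(288) = 1 + numlen(28)
numlen(28) = 1 + numlen(2)
numlen(2) = 1  (base case: 2 < 10)
Unwinding: 1 + 1 + 1 + 1 + 1 + 1 + 1 + 1 + 1 = 9

9


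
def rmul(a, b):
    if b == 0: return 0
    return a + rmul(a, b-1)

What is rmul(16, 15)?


rmul(16, 15) = 16 + rmul(16, 14)
rmul(16, 14) = 16 + rmul(16, 13)
rmul(16, 13) = 16 + rmul(16, 12)
rmul(16, 12) = 16 + rmul(16, 11)
rmul(16, 11) = 16 + rmul(16, 10)
rmul(16, 10) = 16 + rmul(16, 9)
rmul(16, 9) = 16 + rmul(16, 8)
rmul(16, 8) = 16 + rmul(16, 7)
rmul(16, 7) = 16 + rmul(16, 6)
rmul(16, 6) = 16 + rmul(16, 5)
rmul(16, 5) = 16 + rmul(16, 4)
rmul(16, 4) = 16 + rmul(16, 3)
rmul(16, 3) = 16 + rmul(16, 2)
rmul(16, 2) = 16 + rmul(16, 1)
rmul(16, 1) = 16 + rmul(16, 0)
rmul(16, 0) = 0  (base case)
Total: 16 + 16 + 16 + 16 + 16 + 16 + 16 + 16 + 16 + 16 + 16 + 16 + 16 + 16 + 16 + 0 = 240

240


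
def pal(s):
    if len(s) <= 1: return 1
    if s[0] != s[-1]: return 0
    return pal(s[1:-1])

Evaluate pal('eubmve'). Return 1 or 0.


pal('eubmve'): s[0]='e' == s[-1]='e' -> check pal('ubmv')
pal('ubmv'): s[0]='u' != s[-1]='v' -> return 0
Result: 0 (not a palindrome)

0


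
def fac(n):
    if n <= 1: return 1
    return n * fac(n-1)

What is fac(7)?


fac(7)
= 7 * fac(6)
= 7 * 6 * fac(5)
= 7 * 6 * 5 * fac(4)
= 7 * 6 * 5 * 4 * fac(3)
= 7 * 6 * 5 * 4 * 3 * fac(2)
= 7 * 6 * 5 * 4 * 3 * 2 * fac(1)
= 7 * 6 * 5 * 4 * 3 * 2 * 1
= 5040

5040


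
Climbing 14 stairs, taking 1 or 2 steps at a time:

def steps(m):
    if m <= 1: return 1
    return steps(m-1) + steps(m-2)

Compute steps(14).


Building up from base cases:
steps(0) = 1
steps(1) = 1
steps(2) = steps(1) + steps(0) = 1 + 1 = 2
steps(3) = steps(2) + steps(1) = 2 + 1 = 3
steps(4) = steps(3) + steps(2) = 3 + 2 = 5
steps(5) = steps(4) + steps(3) = 5 + 3 = 8
steps(6) = steps(5) + steps(4) = 8 + 5 = 13
steps(7) = steps(6) + steps(5) = 13 + 8 = 21
steps(8) = steps(7) + steps(6) = 21 + 13 = 34
steps(9) = steps(8) + steps(7) = 34 + 21 = 55
steps(10) = steps(9) + steps(8) = 55 + 34 = 89
steps(11) = steps(10) + steps(9) = 89 + 55 = 144
steps(12) = steps(11) + steps(10) = 144 + 89 = 233
steps(13) = steps(12) + steps(11) = 233 + 144 = 377
steps(14) = steps(13) + steps(12) = 377 + 233 = 610

610


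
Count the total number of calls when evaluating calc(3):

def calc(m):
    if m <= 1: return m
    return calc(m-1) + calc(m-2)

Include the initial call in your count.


Let C(n) = total calls for calc(n)
C(0) = 1, C(1) = 1
C(2) = 1 + C(1) + C(0) = 1 + 1 + 1 = 3
C(3) = 1 + C(2) + C(1) = 1 + 3 + 1 = 5

5


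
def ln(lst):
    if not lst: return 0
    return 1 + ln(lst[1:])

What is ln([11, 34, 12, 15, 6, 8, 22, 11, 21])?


ln([11, 34, 12, 15, 6, 8, 22, 11, 21]) = 1 + ln([34, 12, 15, 6, 8, 22, 11, 21])
ln([34, 12, 15, 6, 8, 22, 11, 21]) = 1 + ln([12, 15, 6, 8, 22, 11, 21])
ln([12, 15, 6, 8, 22, 11, 21]) = 1 + ln([15, 6, 8, 22, 11, 21])
ln([15, 6, 8, 22, 11, 21]) = 1 + ln([6, 8, 22, 11, 21])
ln([6, 8, 22, 11, 21]) = 1 + ln([8, 22, 11, 21])
ln([8, 22, 11, 21]) = 1 + ln([22, 11, 21])
ln([22, 11, 21]) = 1 + ln([11, 21])
ln([11, 21]) = 1 + ln([21])
ln([21]) = 1 + ln([])
ln([]) = 0  (base case)
Unwinding: 1 + 1 + 1 + 1 + 1 + 1 + 1 + 1 + 1 + 0 = 9

9


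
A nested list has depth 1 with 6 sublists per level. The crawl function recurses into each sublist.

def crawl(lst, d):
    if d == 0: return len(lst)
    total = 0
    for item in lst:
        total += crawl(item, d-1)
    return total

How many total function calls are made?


At depth 0 (root): 1 call
At depth 1: each of 1 parents calls crawl on 6 children = 6 calls
Total: 1 + 6 = 7

7


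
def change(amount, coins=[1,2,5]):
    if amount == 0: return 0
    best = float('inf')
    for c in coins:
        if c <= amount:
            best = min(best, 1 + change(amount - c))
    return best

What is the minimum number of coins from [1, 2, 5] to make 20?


Building up with DP:
change(0) = 0
change(1) = min(1+change(0)=1+0=1) = 1
change(2) = min(1+change(1)=1+1=2, 1+change(0)=1+0=1) = 1
change(3) = min(1+change(2)=1+1=2, 1+change(1)=1+1=2) = 2
change(4) = min(1+change(3)=1+2=3, 1+change(2)=1+1=2) = 2
change(5) = min(1+change(4)=1+2=3, 1+change(3)=1+2=3, 1+change(0)=1+0=1) = 1
change(6) = min(1+change(5)=1+1=2, 1+change(4)=1+2=3, 1+change(1)=1+1=2) = 2
change(7) = min(1+change(6)=1+2=3, 1+change(5)=1+1=2, 1+change(2)=1+1=2) = 2
change(8) = min(1+change(7)=1+2=3, 1+change(6)=1+2=3, 1+change(3)=1+2=3) = 3
change(9) = min(1+change(8)=1+3=4, 1+change(7)=1+2=3, 1+change(4)=1+2=3) = 3
change(10) = min(1+change(9)=1+3=4, 1+change(8)=1+3=4, 1+change(5)=1+1=2) = 2
change(11) = min(1+change(10)=1+2=3, 1+change(9)=1+3=4, 1+change(6)=1+2=3) = 3
change(12) = min(1+change(11)=1+3=4, 1+change(10)=1+2=3, 1+change(7)=1+2=3) = 3
change(13) = min(1+change(12)=1+3=4, 1+change(11)=1+3=4, 1+change(8)=1+3=4) = 4
change(14) = min(1+change(13)=1+4=5, 1+change(12)=1+3=4, 1+change(9)=1+3=4) = 4
change(15) = min(1+change(14)=1+4=5, 1+change(13)=1+4=5, 1+change(10)=1+2=3) = 3
change(16) = min(1+change(15)=1+3=4, 1+change(14)=1+4=5, 1+change(11)=1+3=4) = 4
change(17) = min(1+change(16)=1+4=5, 1+change(15)=1+3=4, 1+change(12)=1+3=4) = 4
change(18) = min(1+change(17)=1+4=5, 1+change(16)=1+4=5, 1+change(13)=1+4=5) = 5
change(19) = min(1+change(18)=1+5=6, 1+change(17)=1+4=5, 1+change(14)=1+4=5) = 5
change(20) = min(1+change(19)=1+5=6, 1+change(18)=1+5=6, 1+change(15)=1+3=4) = 4

4


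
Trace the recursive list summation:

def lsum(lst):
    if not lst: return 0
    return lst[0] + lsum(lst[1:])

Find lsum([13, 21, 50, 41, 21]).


lsum([13, 21, 50, 41, 21]) = 13 + lsum([21, 50, 41, 21])
lsum([21, 50, 41, 21]) = 21 + lsum([50, 41, 21])
lsum([50, 41, 21]) = 50 + lsum([41, 21])
lsum([41, 21]) = 41 + lsum([21])
lsum([21]) = 21 + lsum([])
lsum([]) = 0  (base case)
Total: 13 + 21 + 50 + 41 + 21 + 0 = 146

146


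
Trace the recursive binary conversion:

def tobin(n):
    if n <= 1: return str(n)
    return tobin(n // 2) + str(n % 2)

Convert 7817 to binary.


tobin(7817) = tobin(3908) + '1'
tobin(3908) = tobin(1954) + '0'
tobin(1954) = tobin(977) + '0'
tobin(977) = tobin(488) + '1'
tobin(488) = tobin(244) + '0'
tobin(244) = tobin(122) + '0'
tobin(122) = tobin(61) + '0'
tobin(61) = tobin(30) + '1'
tobin(30) = tobin(15) + '0'
tobin(15) = tobin(7) + '1'
tobin(7) = tobin(3) + '1'
tobin(3) = tobin(1) + '1'
tobin(1) = '1'  (base case)
Concatenating: '1' + '1' + '1' + '1' + '0' + '1' + '0' + '0' + '0' + '1' + '0' + '0' + '1' = '1111010001001'

1111010001001


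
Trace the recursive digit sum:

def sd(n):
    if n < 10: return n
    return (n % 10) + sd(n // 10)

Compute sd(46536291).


sd(46536291) = 1 + sd(4653629)
sd(4653629) = 9 + sd(465362)
sd(465362) = 2 + sd(46536)
sd(46536) = 6 + sd(4653)
sd(4653) = 3 + sd(465)
sd(465) = 5 + sd(46)
sd(46) = 6 + sd(4)
sd(4) = 4  (base case)
Total: 1 + 9 + 2 + 6 + 3 + 5 + 6 + 4 = 36

36


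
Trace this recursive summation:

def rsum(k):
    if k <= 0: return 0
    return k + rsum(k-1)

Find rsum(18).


rsum(18)
= 18 + 17 + 16 + 15 + 14 + 13 + 12 + 11 + 10 + 9 + 8 + 7 + 6 + 5 + 4 + 3 + 2 + 1 + rsum(0)
= 18 + 17 + 16 + 15 + 14 + 13 + 12 + 11 + 10 + 9 + 8 + 7 + 6 + 5 + 4 + 3 + 2 + 1 + 0
= 171

171


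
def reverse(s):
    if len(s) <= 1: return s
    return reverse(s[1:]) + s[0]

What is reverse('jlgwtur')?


reverse('jlgwtur') = reverse('lgwtur') + 'j'
reverse('lgwtur') = reverse('gwtur') + 'l'
reverse('gwtur') = reverse('wtur') + 'g'
reverse('wtur') = reverse('tur') + 'w'
reverse('tur') = reverse('ur') + 't'
reverse('ur') = reverse('r') + 'u'
reverse('r') = 'r'  (base case)
Concatenating: 'r' + 'u' + 't' + 'w' + 'g' + 'l' + 'j' = 'rutwglj'

rutwglj


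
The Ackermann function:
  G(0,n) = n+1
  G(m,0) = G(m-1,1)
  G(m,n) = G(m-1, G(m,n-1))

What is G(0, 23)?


G(0, 23) = 24
Result: G(0, 23) = 24

24


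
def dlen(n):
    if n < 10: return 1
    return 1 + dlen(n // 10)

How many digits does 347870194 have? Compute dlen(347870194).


dlen(347870194) = 1 + dlen(34787019)
dlen(34787019) = 1 + dlen(3478701)
dlen(3478701) = 1 + dlen(347870)
dlen(347870) = 1 + dlen(34787)
dlen(34787) = 1 + dlen(3478)
dlen(3478) = 1 + dlen(347)
dlen(347) = 1 + dlen(34)
dlen(34) = 1 + dlen(3)
dlen(3) = 1  (base case: 3 < 10)
Unwinding: 1 + 1 + 1 + 1 + 1 + 1 + 1 + 1 + 1 = 9

9


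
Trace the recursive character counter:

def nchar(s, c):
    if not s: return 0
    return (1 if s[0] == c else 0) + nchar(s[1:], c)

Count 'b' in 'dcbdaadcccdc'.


s[0]='d' != 'b' -> 0
s[0]='c' != 'b' -> 0
s[0]='b' == 'b' -> 1
s[0]='d' != 'b' -> 0
s[0]='a' != 'b' -> 0
s[0]='a' != 'b' -> 0
s[0]='d' != 'b' -> 0
s[0]='c' != 'b' -> 0
s[0]='c' != 'b' -> 0
s[0]='c' != 'b' -> 0
s[0]='d' != 'b' -> 0
s[0]='c' != 'b' -> 0
Sum: 0 + 0 + 1 + 0 + 0 + 0 + 0 + 0 + 0 + 0 + 0 + 0 = 1

1


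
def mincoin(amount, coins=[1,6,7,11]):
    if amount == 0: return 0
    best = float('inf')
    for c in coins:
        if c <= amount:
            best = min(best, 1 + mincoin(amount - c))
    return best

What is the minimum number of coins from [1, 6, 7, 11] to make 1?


Building up with DP:
mincoin(0) = 0
mincoin(1) = min(1+mincoin(0)=1+0=1) = 1

1


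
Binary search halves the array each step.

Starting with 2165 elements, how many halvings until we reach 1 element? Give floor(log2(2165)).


2165 / 2 = 1082
1082 / 2 = 541
541 / 2 = 270
270 / 2 = 135
135 / 2 = 67
67 / 2 = 33
33 / 2 = 16
16 / 2 = 8
8 / 2 = 4
4 / 2 = 2
2 / 2 = 1
Reached 1 after 11 halvings

11


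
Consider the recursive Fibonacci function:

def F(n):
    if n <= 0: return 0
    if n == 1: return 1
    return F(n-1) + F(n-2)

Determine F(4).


Computing F(4) bottom-up:
F(0) = 0
F(1) = 1
F(2) = F(1) + F(0) = 1 + 0 = 1
F(3) = F(2) + F(1) = 1 + 1 = 2
F(4) = F(3) + F(2) = 2 + 1 = 3

3


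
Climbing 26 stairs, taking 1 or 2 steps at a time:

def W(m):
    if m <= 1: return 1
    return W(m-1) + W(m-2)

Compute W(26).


Building up from base cases:
W(0) = 1
W(1) = 1
W(2) = W(1) + W(0) = 1 + 1 = 2
W(3) = W(2) + W(1) = 2 + 1 = 3
W(4) = W(3) + W(2) = 3 + 2 = 5
W(5) = W(4) + W(3) = 5 + 3 = 8
W(6) = W(5) + W(4) = 8 + 5 = 13
W(7) = W(6) + W(5) = 13 + 8 = 21
W(8) = W(7) + W(6) = 21 + 13 = 34
W(9) = W(8) + W(7) = 34 + 21 = 55
W(10) = W(9) + W(8) = 55 + 34 = 89
W(11) = W(10) + W(9) = 89 + 55 = 144
W(12) = W(11) + W(10) = 144 + 89 = 233
W(13) = W(12) + W(11) = 233 + 144 = 377
W(14) = W(13) + W(12) = 377 + 233 = 610
W(15) = W(14) + W(13) = 610 + 377 = 987
W(16) = W(15) + W(14) = 987 + 610 = 1597
W(17) = W(16) + W(15) = 1597 + 987 = 2584
W(18) = W(17) + W(16) = 2584 + 1597 = 4181
W(19) = W(18) + W(17) = 4181 + 2584 = 6765
W(20) = W(19) + W(18) = 6765 + 4181 = 10946
W(21) = W(20) + W(19) = 10946 + 6765 = 17711
W(22) = W(21) + W(20) = 17711 + 10946 = 28657
W(23) = W(22) + W(21) = 28657 + 17711 = 46368
W(24) = W(23) + W(22) = 46368 + 28657 = 75025
W(25) = W(24) + W(23) = 75025 + 46368 = 121393
W(26) = W(25) + W(24) = 121393 + 75025 = 196418

196418


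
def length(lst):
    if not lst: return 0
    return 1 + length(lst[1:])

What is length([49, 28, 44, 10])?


length([49, 28, 44, 10]) = 1 + length([28, 44, 10])
length([28, 44, 10]) = 1 + length([44, 10])
length([44, 10]) = 1 + length([10])
length([10]) = 1 + length([])
length([]) = 0  (base case)
Unwinding: 1 + 1 + 1 + 1 + 0 = 4

4


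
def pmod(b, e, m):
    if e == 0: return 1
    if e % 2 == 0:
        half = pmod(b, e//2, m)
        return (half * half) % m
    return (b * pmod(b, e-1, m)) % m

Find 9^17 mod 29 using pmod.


pmod(9, 17, 29): e is odd, compute pmod(9, 16, 29)
  pmod(9, 16, 29): e is even, compute pmod(9, 8, 29)
    pmod(9, 8, 29): e is even, compute pmod(9, 4, 29)
      pmod(9, 4, 29): e is even, compute pmod(9, 2, 29)
        pmod(9, 2, 29): e is even, compute pmod(9, 1, 29)
          pmod(9, 1, 29): e is odd, compute pmod(9, 0, 29)
          pmod(9, 0, 29) = 1
          (9 * 1) % 29 = 9
        half=9, (9*9) % 29 = 23
      half=23, (23*23) % 29 = 7
    half=7, (7*7) % 29 = 20
  half=20, (20*20) % 29 = 23
(9 * 23) % 29 = 4

4


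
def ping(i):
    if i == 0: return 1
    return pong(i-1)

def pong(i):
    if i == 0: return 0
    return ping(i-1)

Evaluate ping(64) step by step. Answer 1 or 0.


ping(64) = pong(63)
pong(63) = ping(62)
ping(62) = pong(61)
pong(61) = ping(60)
ping(60) = pong(59)
pong(59) = ping(58)
ping(58) = pong(57)
pong(57) = ping(56)
ping(56) = pong(55)
pong(55) = ping(54)
ping(54) = pong(53)
pong(53) = ping(52)
ping(52) = pong(51)
pong(51) = ping(50)
ping(50) = pong(49)
pong(49) = ping(48)
ping(48) = pong(47)
pong(47) = ping(46)
ping(46) = pong(45)
pong(45) = ping(44)
ping(44) = pong(43)
pong(43) = ping(42)
ping(42) = pong(41)
pong(41) = ping(40)
ping(40) = pong(39)
pong(39) = ping(38)
ping(38) = pong(37)
pong(37) = ping(36)
ping(36) = pong(35)
pong(35) = ping(34)
ping(34) = pong(33)
pong(33) = ping(32)
ping(32) = pong(31)
pong(31) = ping(30)
ping(30) = pong(29)
pong(29) = ping(28)
ping(28) = pong(27)
pong(27) = ping(26)
ping(26) = pong(25)
pong(25) = ping(24)
ping(24) = pong(23)
pong(23) = ping(22)
ping(22) = pong(21)
pong(21) = ping(20)
ping(20) = pong(19)
pong(19) = ping(18)
ping(18) = pong(17)
pong(17) = ping(16)
ping(16) = pong(15)
pong(15) = ping(14)
ping(14) = pong(13)
pong(13) = ping(12)
ping(12) = pong(11)
pong(11) = ping(10)
ping(10) = pong(9)
pong(9) = ping(8)
ping(8) = pong(7)
pong(7) = ping(6)
ping(6) = pong(5)
pong(5) = ping(4)
ping(4) = pong(3)
pong(3) = ping(2)
ping(2) = pong(1)
pong(1) = ping(0)
ping(0) = 1  (base case)
Result: 1

1


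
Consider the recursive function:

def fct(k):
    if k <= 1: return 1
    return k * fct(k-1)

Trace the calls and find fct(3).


fct(3)
= 3 * fct(2)
= 3 * 2 * fct(1)
= 3 * 2 * 1
= 6

6


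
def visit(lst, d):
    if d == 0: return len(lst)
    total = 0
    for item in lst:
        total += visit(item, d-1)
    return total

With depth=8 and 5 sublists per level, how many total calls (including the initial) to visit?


At depth 0 (root): 1 call
At depth 1: each of 1 parents calls visit on 5 children = 5 calls
At depth 2: each of 5 parents calls visit on 5 children = 25 calls
At depth 3: each of 25 parents calls visit on 5 children = 125 calls
At depth 4: each of 125 parents calls visit on 5 children = 625 calls
At depth 5: each of 625 parents calls visit on 5 children = 3125 calls
At depth 6: each of 3125 parents calls visit on 5 children = 15625 calls
At depth 7: each of 15625 parents calls visit on 5 children = 78125 calls
At depth 8: each of 78125 parents calls visit on 5 children = 390625 calls
Total: 1 + 5 + 25 + 125 + 625 + 3125 + 15625 + 78125 + 390625 = 488281

488281


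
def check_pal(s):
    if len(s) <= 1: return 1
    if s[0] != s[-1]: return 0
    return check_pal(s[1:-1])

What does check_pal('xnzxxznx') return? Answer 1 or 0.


check_pal('xnzxxznx'): s[0]='x' == s[-1]='x' -> check check_pal('nzxxzn')
check_pal('nzxxzn'): s[0]='n' == s[-1]='n' -> check check_pal('zxxz')
check_pal('zxxz'): s[0]='z' == s[-1]='z' -> check check_pal('xx')
check_pal('xx'): s[0]='x' == s[-1]='x' -> check check_pal('')
check_pal(''): len <= 1 -> return 1  (base case)
Result: 1 (palindrome)

1


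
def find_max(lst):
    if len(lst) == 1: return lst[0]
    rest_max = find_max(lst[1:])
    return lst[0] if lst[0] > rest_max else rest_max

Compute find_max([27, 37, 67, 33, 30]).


find_max([27, 37, 67, 33, 30]): compare 27 with find_max([37, 67, 33, 30])
find_max([37, 67, 33, 30]): compare 37 with find_max([67, 33, 30])
find_max([67, 33, 30]): compare 67 with find_max([33, 30])
find_max([33, 30]): compare 33 with find_max([30])
find_max([30]) = 30  (base case)
Compare 33 with 30 -> 33
Compare 67 with 33 -> 67
Compare 37 with 67 -> 67
Compare 27 with 67 -> 67

67


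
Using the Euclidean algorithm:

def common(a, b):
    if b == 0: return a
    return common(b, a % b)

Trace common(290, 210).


common(290, 210) = common(210, 80)
common(210, 80) = common(80, 50)
common(80, 50) = common(50, 30)
common(50, 30) = common(30, 20)
common(30, 20) = common(20, 10)
common(20, 10) = common(10, 0)
common(10, 0) = 10  (base case)

10


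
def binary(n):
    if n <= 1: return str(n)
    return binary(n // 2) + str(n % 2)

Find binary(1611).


binary(1611) = binary(805) + '1'
binary(805) = binary(402) + '1'
binary(402) = binary(201) + '0'
binary(201) = binary(100) + '1'
binary(100) = binary(50) + '0'
binary(50) = binary(25) + '0'
binary(25) = binary(12) + '1'
binary(12) = binary(6) + '0'
binary(6) = binary(3) + '0'
binary(3) = binary(1) + '1'
binary(1) = '1'  (base case)
Concatenating: '1' + '1' + '0' + '0' + '1' + '0' + '0' + '1' + '0' + '1' + '1' = '11001001011'

11001001011


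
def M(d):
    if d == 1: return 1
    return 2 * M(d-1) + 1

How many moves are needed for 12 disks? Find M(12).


M(12) = 2 * M(11) + 1
M(11) = 2 * M(10) + 1
M(10) = 2 * M(9) + 1
M(9) = 2 * M(8) + 1
M(8) = 2 * M(7) + 1
M(7) = 2 * M(6) + 1
M(6) = 2 * M(5) + 1
M(5) = 2 * M(4) + 1
M(4) = 2 * M(3) + 1
M(3) = 2 * M(2) + 1
M(2) = 2 * M(1) + 1
M(1) = 1  (base case)
M(2) = 2 * 1 + 1 = 3
M(3) = 2 * 3 + 1 = 7
M(4) = 2 * 7 + 1 = 15
M(5) = 2 * 15 + 1 = 31
M(6) = 2 * 31 + 1 = 63
M(7) = 2 * 63 + 1 = 127
M(8) = 2 * 127 + 1 = 255
M(9) = 2 * 255 + 1 = 511
M(10) = 2 * 511 + 1 = 1023
M(11) = 2 * 1023 + 1 = 2047
M(12) = 2 * 2047 + 1 = 4095

4095


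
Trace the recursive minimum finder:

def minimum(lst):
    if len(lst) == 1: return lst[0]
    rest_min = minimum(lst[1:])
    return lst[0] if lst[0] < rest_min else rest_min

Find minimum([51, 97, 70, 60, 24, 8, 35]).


minimum([51, 97, 70, 60, 24, 8, 35]): compare 51 with minimum([97, 70, 60, 24, 8, 35])
minimum([97, 70, 60, 24, 8, 35]): compare 97 with minimum([70, 60, 24, 8, 35])
minimum([70, 60, 24, 8, 35]): compare 70 with minimum([60, 24, 8, 35])
minimum([60, 24, 8, 35]): compare 60 with minimum([24, 8, 35])
minimum([24, 8, 35]): compare 24 with minimum([8, 35])
minimum([8, 35]): compare 8 with minimum([35])
minimum([35]) = 35  (base case)
Compare 8 with 35 -> 8
Compare 24 with 8 -> 8
Compare 60 with 8 -> 8
Compare 70 with 8 -> 8
Compare 97 with 8 -> 8
Compare 51 with 8 -> 8

8


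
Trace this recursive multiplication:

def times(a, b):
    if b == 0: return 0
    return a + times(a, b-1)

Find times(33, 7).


times(33, 7) = 33 + times(33, 6)
times(33, 6) = 33 + times(33, 5)
times(33, 5) = 33 + times(33, 4)
times(33, 4) = 33 + times(33, 3)
times(33, 3) = 33 + times(33, 2)
times(33, 2) = 33 + times(33, 1)
times(33, 1) = 33 + times(33, 0)
times(33, 0) = 0  (base case)
Total: 33 + 33 + 33 + 33 + 33 + 33 + 33 + 0 = 231

231


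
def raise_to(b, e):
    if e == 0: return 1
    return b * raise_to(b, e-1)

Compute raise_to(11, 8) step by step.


raise_to(11, 8)
= 11 * raise_to(11, 7)
= 11 * 11 * raise_to(11, 6)
= 11 * 11 * 11 * raise_to(11, 5)
= 11 * 11 * 11 * 11 * raise_to(11, 4)
= 11 * 11 * 11 * 11 * 11 * raise_to(11, 3)
= 11 * 11 * 11 * 11 * 11 * 11 * raise_to(11, 2)
= 11 * 11 * 11 * 11 * 11 * 11 * 11 * raise_to(11, 1)
= 11 * 11 * 11 * 11 * 11 * 11 * 11 * 11 * raise_to(11, 0)
= 11 * 11 * 11 * 11 * 11 * 11 * 11 * 11 * 1
= 214358881

214358881


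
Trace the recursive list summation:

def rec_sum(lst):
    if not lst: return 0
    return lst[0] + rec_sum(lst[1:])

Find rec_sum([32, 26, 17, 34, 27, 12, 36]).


rec_sum([32, 26, 17, 34, 27, 12, 36]) = 32 + rec_sum([26, 17, 34, 27, 12, 36])
rec_sum([26, 17, 34, 27, 12, 36]) = 26 + rec_sum([17, 34, 27, 12, 36])
rec_sum([17, 34, 27, 12, 36]) = 17 + rec_sum([34, 27, 12, 36])
rec_sum([34, 27, 12, 36]) = 34 + rec_sum([27, 12, 36])
rec_sum([27, 12, 36]) = 27 + rec_sum([12, 36])
rec_sum([12, 36]) = 12 + rec_sum([36])
rec_sum([36]) = 36 + rec_sum([])
rec_sum([]) = 0  (base case)
Total: 32 + 26 + 17 + 34 + 27 + 12 + 36 + 0 = 184

184


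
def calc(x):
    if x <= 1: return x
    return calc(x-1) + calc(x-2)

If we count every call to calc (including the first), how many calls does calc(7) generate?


Let C(n) = total calls for calc(n)
C(0) = 1, C(1) = 1
C(2) = 1 + C(1) + C(0) = 1 + 1 + 1 = 3
C(3) = 1 + C(2) + C(1) = 1 + 3 + 1 = 5
C(4) = 1 + C(3) + C(2) = 1 + 5 + 3 = 9
C(5) = 1 + C(4) + C(3) = 1 + 9 + 5 = 15
C(6) = 1 + C(5) + C(4) = 1 + 15 + 9 = 25
C(7) = 1 + C(6) + C(5) = 1 + 25 + 15 = 41

41


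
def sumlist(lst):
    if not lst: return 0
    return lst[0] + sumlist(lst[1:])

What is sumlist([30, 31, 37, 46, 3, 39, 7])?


sumlist([30, 31, 37, 46, 3, 39, 7]) = 30 + sumlist([31, 37, 46, 3, 39, 7])
sumlist([31, 37, 46, 3, 39, 7]) = 31 + sumlist([37, 46, 3, 39, 7])
sumlist([37, 46, 3, 39, 7]) = 37 + sumlist([46, 3, 39, 7])
sumlist([46, 3, 39, 7]) = 46 + sumlist([3, 39, 7])
sumlist([3, 39, 7]) = 3 + sumlist([39, 7])
sumlist([39, 7]) = 39 + sumlist([7])
sumlist([7]) = 7 + sumlist([])
sumlist([]) = 0  (base case)
Total: 30 + 31 + 37 + 46 + 3 + 39 + 7 + 0 = 193

193


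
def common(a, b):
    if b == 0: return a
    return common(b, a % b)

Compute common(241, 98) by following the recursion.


common(241, 98) = common(98, 45)
common(98, 45) = common(45, 8)
common(45, 8) = common(8, 5)
common(8, 5) = common(5, 3)
common(5, 3) = common(3, 2)
common(3, 2) = common(2, 1)
common(2, 1) = common(1, 0)
common(1, 0) = 1  (base case)

1


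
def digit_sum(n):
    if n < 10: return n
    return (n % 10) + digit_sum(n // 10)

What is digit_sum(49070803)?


digit_sum(49070803) = 3 + digit_sum(4907080)
digit_sum(4907080) = 0 + digit_sum(490708)
digit_sum(490708) = 8 + digit_sum(49070)
digit_sum(49070) = 0 + digit_sum(4907)
digit_sum(4907) = 7 + digit_sum(490)
digit_sum(490) = 0 + digit_sum(49)
digit_sum(49) = 9 + digit_sum(4)
digit_sum(4) = 4  (base case)
Total: 3 + 0 + 8 + 0 + 7 + 0 + 9 + 4 = 31

31


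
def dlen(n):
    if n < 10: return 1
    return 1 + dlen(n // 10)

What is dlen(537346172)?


dlen(537346172) = 1 + dlen(53734617)
dlen(53734617) = 1 + dlen(5373461)
dlen(5373461) = 1 + dlen(537346)
dlen(537346) = 1 + dlen(53734)
dlen(53734) = 1 + dlen(5373)
dlen(5373) = 1 + dlen(537)
dlen(537) = 1 + dlen(53)
dlen(53) = 1 + dlen(5)
dlen(5) = 1  (base case: 5 < 10)
Unwinding: 1 + 1 + 1 + 1 + 1 + 1 + 1 + 1 + 1 = 9

9


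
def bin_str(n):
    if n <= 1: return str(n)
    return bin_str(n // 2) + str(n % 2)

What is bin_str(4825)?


bin_str(4825) = bin_str(2412) + '1'
bin_str(2412) = bin_str(1206) + '0'
bin_str(1206) = bin_str(603) + '0'
bin_str(603) = bin_str(301) + '1'
bin_str(301) = bin_str(150) + '1'
bin_str(150) = bin_str(75) + '0'
bin_str(75) = bin_str(37) + '1'
bin_str(37) = bin_str(18) + '1'
bin_str(18) = bin_str(9) + '0'
bin_str(9) = bin_str(4) + '1'
bin_str(4) = bin_str(2) + '0'
bin_str(2) = bin_str(1) + '0'
bin_str(1) = '1'  (base case)
Concatenating: '1' + '0' + '0' + '1' + '0' + '1' + '1' + '0' + '1' + '1' + '0' + '0' + '1' = '1001011011001'

1001011011001


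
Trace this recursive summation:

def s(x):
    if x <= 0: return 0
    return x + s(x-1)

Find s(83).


s(83)
= 83 + 82 + 81 + 80 + 79 + 78 + 77 + 76 + 75 + 74 + 73 + 72 + 71 + 70 + 69 + 68 + 67 + 66 + 65 + 64 + 63 + 62 + 61 + 60 + 59 + 58 + 57 + 56 + 55 + 54 + 53 + 52 + 51 + 50 + 49 + 48 + 47 + 46 + 45 + 44 + 43 + 42 + 41 + 40 + 39 + 38 + 37 + 36 + 35 + 34 + 33 + 32 + 31 + 30 + 29 + 28 + 27 + 26 + 25 + 24 + 23 + 22 + 21 + 20 + 19 + 18 + 17 + 16 + 15 + 14 + 13 + 12 + 11 + 10 + 9 + 8 + 7 + 6 + 5 + 4 + 3 + 2 + 1 + s(0)
= 83 + 82 + 81 + 80 + 79 + 78 + 77 + 76 + 75 + 74 + 73 + 72 + 71 + 70 + 69 + 68 + 67 + 66 + 65 + 64 + 63 + 62 + 61 + 60 + 59 + 58 + 57 + 56 + 55 + 54 + 53 + 52 + 51 + 50 + 49 + 48 + 47 + 46 + 45 + 44 + 43 + 42 + 41 + 40 + 39 + 38 + 37 + 36 + 35 + 34 + 33 + 32 + 31 + 30 + 29 + 28 + 27 + 26 + 25 + 24 + 23 + 22 + 21 + 20 + 19 + 18 + 17 + 16 + 15 + 14 + 13 + 12 + 11 + 10 + 9 + 8 + 7 + 6 + 5 + 4 + 3 + 2 + 1 + 0
= 3486

3486


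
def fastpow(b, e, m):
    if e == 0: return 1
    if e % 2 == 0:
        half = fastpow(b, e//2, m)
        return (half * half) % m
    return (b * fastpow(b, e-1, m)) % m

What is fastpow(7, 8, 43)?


fastpow(7, 8, 43): e is even, compute fastpow(7, 4, 43)
  fastpow(7, 4, 43): e is even, compute fastpow(7, 2, 43)
    fastpow(7, 2, 43): e is even, compute fastpow(7, 1, 43)
      fastpow(7, 1, 43): e is odd, compute fastpow(7, 0, 43)
        fastpow(7, 0, 43) = 1
      (7 * 1) % 43 = 7
    half=7, (7*7) % 43 = 6
  half=6, (6*6) % 43 = 36
half=36, (36*36) % 43 = 6

6


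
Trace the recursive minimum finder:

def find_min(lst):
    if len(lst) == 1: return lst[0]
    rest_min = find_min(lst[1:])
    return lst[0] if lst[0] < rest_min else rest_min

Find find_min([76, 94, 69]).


find_min([76, 94, 69]): compare 76 with find_min([94, 69])
find_min([94, 69]): compare 94 with find_min([69])
find_min([69]) = 69  (base case)
Compare 94 with 69 -> 69
Compare 76 with 69 -> 69

69


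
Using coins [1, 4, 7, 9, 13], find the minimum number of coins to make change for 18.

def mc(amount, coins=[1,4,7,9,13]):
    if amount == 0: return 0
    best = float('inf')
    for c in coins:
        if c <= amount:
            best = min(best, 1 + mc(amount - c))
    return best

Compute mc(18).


Building up with DP:
mc(0) = 0
mc(1) = min(1+mc(0)=1+0=1) = 1
mc(2) = min(1+mc(1)=1+1=2) = 2
mc(3) = min(1+mc(2)=1+2=3) = 3
mc(4) = min(1+mc(3)=1+3=4, 1+mc(0)=1+0=1) = 1
mc(5) = min(1+mc(4)=1+1=2, 1+mc(1)=1+1=2) = 2
mc(6) = min(1+mc(5)=1+2=3, 1+mc(2)=1+2=3) = 3
mc(7) = min(1+mc(6)=1+3=4, 1+mc(3)=1+3=4, 1+mc(0)=1+0=1) = 1
mc(8) = min(1+mc(7)=1+1=2, 1+mc(4)=1+1=2, 1+mc(1)=1+1=2) = 2
mc(9) = min(1+mc(8)=1+2=3, 1+mc(5)=1+2=3, 1+mc(2)=1+2=3, 1+mc(0)=1+0=1) = 1
mc(10) = min(1+mc(9)=1+1=2, 1+mc(6)=1+3=4, 1+mc(3)=1+3=4, 1+mc(1)=1+1=2) = 2
mc(11) = min(1+mc(10)=1+2=3, 1+mc(7)=1+1=2, 1+mc(4)=1+1=2, 1+mc(2)=1+2=3) = 2
mc(12) = min(1+mc(11)=1+2=3, 1+mc(8)=1+2=3, 1+mc(5)=1+2=3, 1+mc(3)=1+3=4) = 3
mc(13) = min(1+mc(12)=1+3=4, 1+mc(9)=1+1=2, 1+mc(6)=1+3=4, 1+mc(4)=1+1=2, 1+mc(0)=1+0=1) = 1
mc(14) = min(1+mc(13)=1+1=2, 1+mc(10)=1+2=3, 1+mc(7)=1+1=2, 1+mc(5)=1+2=3, 1+mc(1)=1+1=2) = 2
mc(15) = min(1+mc(14)=1+2=3, 1+mc(11)=1+2=3, 1+mc(8)=1+2=3, 1+mc(6)=1+3=4, 1+mc(2)=1+2=3) = 3
mc(16) = min(1+mc(15)=1+3=4, 1+mc(12)=1+3=4, 1+mc(9)=1+1=2, 1+mc(7)=1+1=2, 1+mc(3)=1+3=4) = 2
mc(17) = min(1+mc(16)=1+2=3, 1+mc(13)=1+1=2, 1+mc(10)=1+2=3, 1+mc(8)=1+2=3, 1+mc(4)=1+1=2) = 2
mc(18) = min(1+mc(17)=1+2=3, 1+mc(14)=1+2=3, 1+mc(11)=1+2=3, 1+mc(9)=1+1=2, 1+mc(5)=1+2=3) = 2

2


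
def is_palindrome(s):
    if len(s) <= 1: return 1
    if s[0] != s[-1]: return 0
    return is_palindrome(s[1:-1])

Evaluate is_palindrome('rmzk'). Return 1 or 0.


is_palindrome('rmzk'): s[0]='r' != s[-1]='k' -> return 0
Result: 0 (not a palindrome)

0


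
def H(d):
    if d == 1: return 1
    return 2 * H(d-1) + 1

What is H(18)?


H(18) = 2 * H(17) + 1
H(17) = 2 * H(16) + 1
H(16) = 2 * H(15) + 1
H(15) = 2 * H(14) + 1
H(14) = 2 * H(13) + 1
H(13) = 2 * H(12) + 1
H(12) = 2 * H(11) + 1
H(11) = 2 * H(10) + 1
H(10) = 2 * H(9) + 1
H(9) = 2 * H(8) + 1
H(8) = 2 * H(7) + 1
H(7) = 2 * H(6) + 1
H(6) = 2 * H(5) + 1
H(5) = 2 * H(4) + 1
H(4) = 2 * H(3) + 1
H(3) = 2 * H(2) + 1
H(2) = 2 * H(1) + 1
H(1) = 1  (base case)
H(2) = 2 * 1 + 1 = 3
H(3) = 2 * 3 + 1 = 7
H(4) = 2 * 7 + 1 = 15
H(5) = 2 * 15 + 1 = 31
H(6) = 2 * 31 + 1 = 63
H(7) = 2 * 63 + 1 = 127
H(8) = 2 * 127 + 1 = 255
H(9) = 2 * 255 + 1 = 511
H(10) = 2 * 511 + 1 = 1023
H(11) = 2 * 1023 + 1 = 2047
H(12) = 2 * 2047 + 1 = 4095
H(13) = 2 * 4095 + 1 = 8191
H(14) = 2 * 8191 + 1 = 16383
H(15) = 2 * 16383 + 1 = 32767
H(16) = 2 * 32767 + 1 = 65535
H(17) = 2 * 65535 + 1 = 131071
H(18) = 2 * 131071 + 1 = 262143

262143


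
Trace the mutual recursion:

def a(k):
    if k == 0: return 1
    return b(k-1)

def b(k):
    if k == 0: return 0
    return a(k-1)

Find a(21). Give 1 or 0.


a(21) = b(20)
b(20) = a(19)
a(19) = b(18)
b(18) = a(17)
a(17) = b(16)
b(16) = a(15)
a(15) = b(14)
b(14) = a(13)
a(13) = b(12)
b(12) = a(11)
a(11) = b(10)
b(10) = a(9)
a(9) = b(8)
b(8) = a(7)
a(7) = b(6)
b(6) = a(5)
a(5) = b(4)
b(4) = a(3)
a(3) = b(2)
b(2) = a(1)
a(1) = b(0)
b(0) = 0  (base case)
Result: 0

0
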